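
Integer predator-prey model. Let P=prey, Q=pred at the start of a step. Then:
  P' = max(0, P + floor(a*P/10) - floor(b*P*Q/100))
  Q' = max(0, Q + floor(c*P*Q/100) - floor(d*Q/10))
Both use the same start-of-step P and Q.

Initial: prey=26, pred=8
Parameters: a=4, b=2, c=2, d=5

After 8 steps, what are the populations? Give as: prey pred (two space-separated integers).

Answer: 3 65

Derivation:
Step 1: prey: 26+10-4=32; pred: 8+4-4=8
Step 2: prey: 32+12-5=39; pred: 8+5-4=9
Step 3: prey: 39+15-7=47; pred: 9+7-4=12
Step 4: prey: 47+18-11=54; pred: 12+11-6=17
Step 5: prey: 54+21-18=57; pred: 17+18-8=27
Step 6: prey: 57+22-30=49; pred: 27+30-13=44
Step 7: prey: 49+19-43=25; pred: 44+43-22=65
Step 8: prey: 25+10-32=3; pred: 65+32-32=65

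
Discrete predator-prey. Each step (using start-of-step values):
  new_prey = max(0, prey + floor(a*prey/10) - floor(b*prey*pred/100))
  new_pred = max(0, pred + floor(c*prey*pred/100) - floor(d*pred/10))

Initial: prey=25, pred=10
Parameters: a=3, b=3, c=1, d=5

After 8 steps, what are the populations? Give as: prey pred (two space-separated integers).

Answer: 80 3

Derivation:
Step 1: prey: 25+7-7=25; pred: 10+2-5=7
Step 2: prey: 25+7-5=27; pred: 7+1-3=5
Step 3: prey: 27+8-4=31; pred: 5+1-2=4
Step 4: prey: 31+9-3=37; pred: 4+1-2=3
Step 5: prey: 37+11-3=45; pred: 3+1-1=3
Step 6: prey: 45+13-4=54; pred: 3+1-1=3
Step 7: prey: 54+16-4=66; pred: 3+1-1=3
Step 8: prey: 66+19-5=80; pred: 3+1-1=3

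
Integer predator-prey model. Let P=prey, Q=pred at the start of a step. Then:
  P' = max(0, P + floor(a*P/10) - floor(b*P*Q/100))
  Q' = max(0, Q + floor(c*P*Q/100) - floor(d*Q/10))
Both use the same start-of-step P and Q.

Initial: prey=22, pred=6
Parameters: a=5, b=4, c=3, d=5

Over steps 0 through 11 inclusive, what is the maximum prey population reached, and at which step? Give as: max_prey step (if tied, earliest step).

Answer: 44 4

Derivation:
Step 1: prey: 22+11-5=28; pred: 6+3-3=6
Step 2: prey: 28+14-6=36; pred: 6+5-3=8
Step 3: prey: 36+18-11=43; pred: 8+8-4=12
Step 4: prey: 43+21-20=44; pred: 12+15-6=21
Step 5: prey: 44+22-36=30; pred: 21+27-10=38
Step 6: prey: 30+15-45=0; pred: 38+34-19=53
Step 7: prey: 0+0-0=0; pred: 53+0-26=27
Step 8: prey: 0+0-0=0; pred: 27+0-13=14
Step 9: prey: 0+0-0=0; pred: 14+0-7=7
Step 10: prey: 0+0-0=0; pred: 7+0-3=4
Step 11: prey: 0+0-0=0; pred: 4+0-2=2
Max prey = 44 at step 4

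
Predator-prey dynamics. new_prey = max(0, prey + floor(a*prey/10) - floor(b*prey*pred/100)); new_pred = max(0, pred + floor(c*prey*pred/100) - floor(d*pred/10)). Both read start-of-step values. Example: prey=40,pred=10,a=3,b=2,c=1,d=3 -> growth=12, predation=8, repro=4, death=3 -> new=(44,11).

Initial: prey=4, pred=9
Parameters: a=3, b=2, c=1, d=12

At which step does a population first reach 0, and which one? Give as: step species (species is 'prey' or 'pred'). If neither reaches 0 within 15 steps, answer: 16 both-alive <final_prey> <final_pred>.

Step 1: prey: 4+1-0=5; pred: 9+0-10=0
First extinction: pred at step 1

Answer: 1 pred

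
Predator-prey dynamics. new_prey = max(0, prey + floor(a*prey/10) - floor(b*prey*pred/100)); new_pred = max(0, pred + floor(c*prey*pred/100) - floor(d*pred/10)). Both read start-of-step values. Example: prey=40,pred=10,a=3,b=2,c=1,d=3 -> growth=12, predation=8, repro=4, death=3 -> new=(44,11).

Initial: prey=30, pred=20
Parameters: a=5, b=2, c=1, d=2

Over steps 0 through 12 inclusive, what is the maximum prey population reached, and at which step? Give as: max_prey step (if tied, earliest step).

Step 1: prey: 30+15-12=33; pred: 20+6-4=22
Step 2: prey: 33+16-14=35; pred: 22+7-4=25
Step 3: prey: 35+17-17=35; pred: 25+8-5=28
Step 4: prey: 35+17-19=33; pred: 28+9-5=32
Step 5: prey: 33+16-21=28; pred: 32+10-6=36
Step 6: prey: 28+14-20=22; pred: 36+10-7=39
Step 7: prey: 22+11-17=16; pred: 39+8-7=40
Step 8: prey: 16+8-12=12; pred: 40+6-8=38
Step 9: prey: 12+6-9=9; pred: 38+4-7=35
Step 10: prey: 9+4-6=7; pred: 35+3-7=31
Step 11: prey: 7+3-4=6; pred: 31+2-6=27
Step 12: prey: 6+3-3=6; pred: 27+1-5=23
Max prey = 35 at step 2

Answer: 35 2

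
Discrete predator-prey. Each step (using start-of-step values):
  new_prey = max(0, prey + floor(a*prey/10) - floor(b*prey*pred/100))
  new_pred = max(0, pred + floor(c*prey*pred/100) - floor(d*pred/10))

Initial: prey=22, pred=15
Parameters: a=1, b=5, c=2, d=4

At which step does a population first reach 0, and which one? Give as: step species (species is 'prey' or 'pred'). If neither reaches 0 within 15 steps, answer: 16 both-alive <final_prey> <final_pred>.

Step 1: prey: 22+2-16=8; pred: 15+6-6=15
Step 2: prey: 8+0-6=2; pred: 15+2-6=11
Step 3: prey: 2+0-1=1; pred: 11+0-4=7
Step 4: prey: 1+0-0=1; pred: 7+0-2=5
Step 5: prey: 1+0-0=1; pred: 5+0-2=3
Step 6: prey: 1+0-0=1; pred: 3+0-1=2
Step 7: prey: 1+0-0=1; pred: 2+0-0=2
Steps 8-15: state stable at prey=1, pred=2 (no change)
No extinction within 15 steps

Answer: 16 both-alive 1 2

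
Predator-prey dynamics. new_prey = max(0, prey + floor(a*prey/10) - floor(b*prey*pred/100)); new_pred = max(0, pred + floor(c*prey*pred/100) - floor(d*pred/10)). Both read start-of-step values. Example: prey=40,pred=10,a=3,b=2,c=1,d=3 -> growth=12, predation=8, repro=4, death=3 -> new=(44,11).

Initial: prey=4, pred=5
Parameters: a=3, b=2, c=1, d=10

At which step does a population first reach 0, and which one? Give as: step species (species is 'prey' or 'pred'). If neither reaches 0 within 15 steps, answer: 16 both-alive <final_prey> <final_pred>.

Answer: 1 pred

Derivation:
Step 1: prey: 4+1-0=5; pred: 5+0-5=0
First extinction: pred at step 1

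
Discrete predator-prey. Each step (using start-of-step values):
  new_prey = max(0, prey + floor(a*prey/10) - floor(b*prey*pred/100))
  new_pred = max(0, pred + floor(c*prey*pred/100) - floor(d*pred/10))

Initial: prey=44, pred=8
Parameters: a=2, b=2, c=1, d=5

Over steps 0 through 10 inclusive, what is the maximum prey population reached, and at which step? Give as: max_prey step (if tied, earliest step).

Step 1: prey: 44+8-7=45; pred: 8+3-4=7
Step 2: prey: 45+9-6=48; pred: 7+3-3=7
Step 3: prey: 48+9-6=51; pred: 7+3-3=7
Step 4: prey: 51+10-7=54; pred: 7+3-3=7
Step 5: prey: 54+10-7=57; pred: 7+3-3=7
Step 6: prey: 57+11-7=61; pred: 7+3-3=7
Step 7: prey: 61+12-8=65; pred: 7+4-3=8
Step 8: prey: 65+13-10=68; pred: 8+5-4=9
Step 9: prey: 68+13-12=69; pred: 9+6-4=11
Step 10: prey: 69+13-15=67; pred: 11+7-5=13
Max prey = 69 at step 9

Answer: 69 9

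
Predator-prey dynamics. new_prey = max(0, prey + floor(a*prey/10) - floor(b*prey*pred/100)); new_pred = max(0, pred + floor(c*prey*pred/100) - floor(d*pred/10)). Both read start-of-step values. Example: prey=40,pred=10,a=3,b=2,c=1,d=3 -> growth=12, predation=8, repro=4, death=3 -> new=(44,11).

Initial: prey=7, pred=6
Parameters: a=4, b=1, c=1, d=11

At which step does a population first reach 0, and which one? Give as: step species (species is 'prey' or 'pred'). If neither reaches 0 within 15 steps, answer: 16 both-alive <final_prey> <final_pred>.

Answer: 1 pred

Derivation:
Step 1: prey: 7+2-0=9; pred: 6+0-6=0
First extinction: pred at step 1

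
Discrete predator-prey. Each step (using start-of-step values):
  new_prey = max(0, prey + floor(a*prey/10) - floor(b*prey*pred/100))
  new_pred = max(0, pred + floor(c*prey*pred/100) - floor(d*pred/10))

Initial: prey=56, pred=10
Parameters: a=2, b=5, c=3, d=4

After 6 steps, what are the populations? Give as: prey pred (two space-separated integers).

Answer: 0 7

Derivation:
Step 1: prey: 56+11-28=39; pred: 10+16-4=22
Step 2: prey: 39+7-42=4; pred: 22+25-8=39
Step 3: prey: 4+0-7=0; pred: 39+4-15=28
Step 4: prey: 0+0-0=0; pred: 28+0-11=17
Step 5: prey: 0+0-0=0; pred: 17+0-6=11
Step 6: prey: 0+0-0=0; pred: 11+0-4=7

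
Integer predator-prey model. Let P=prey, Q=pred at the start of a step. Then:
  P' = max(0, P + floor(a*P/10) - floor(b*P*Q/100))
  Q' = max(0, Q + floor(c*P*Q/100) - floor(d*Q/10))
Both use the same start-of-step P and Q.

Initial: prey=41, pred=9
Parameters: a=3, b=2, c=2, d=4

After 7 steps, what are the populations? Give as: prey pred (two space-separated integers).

Step 1: prey: 41+12-7=46; pred: 9+7-3=13
Step 2: prey: 46+13-11=48; pred: 13+11-5=19
Step 3: prey: 48+14-18=44; pred: 19+18-7=30
Step 4: prey: 44+13-26=31; pred: 30+26-12=44
Step 5: prey: 31+9-27=13; pred: 44+27-17=54
Step 6: prey: 13+3-14=2; pred: 54+14-21=47
Step 7: prey: 2+0-1=1; pred: 47+1-18=30

Answer: 1 30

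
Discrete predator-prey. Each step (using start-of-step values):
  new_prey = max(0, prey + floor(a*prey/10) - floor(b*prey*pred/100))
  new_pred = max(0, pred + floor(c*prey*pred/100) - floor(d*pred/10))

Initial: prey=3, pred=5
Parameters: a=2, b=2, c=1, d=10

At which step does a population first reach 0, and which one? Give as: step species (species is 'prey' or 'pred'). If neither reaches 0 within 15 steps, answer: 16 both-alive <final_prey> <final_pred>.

Step 1: prey: 3+0-0=3; pred: 5+0-5=0
First extinction: pred at step 1

Answer: 1 pred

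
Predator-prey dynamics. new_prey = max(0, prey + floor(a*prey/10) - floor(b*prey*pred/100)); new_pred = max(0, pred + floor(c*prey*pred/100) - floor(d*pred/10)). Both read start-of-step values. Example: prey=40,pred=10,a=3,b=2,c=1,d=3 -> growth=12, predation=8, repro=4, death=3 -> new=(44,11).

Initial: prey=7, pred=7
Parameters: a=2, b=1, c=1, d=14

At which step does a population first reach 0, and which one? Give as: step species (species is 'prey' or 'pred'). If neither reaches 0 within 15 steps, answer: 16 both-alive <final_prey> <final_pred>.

Answer: 1 pred

Derivation:
Step 1: prey: 7+1-0=8; pred: 7+0-9=0
First extinction: pred at step 1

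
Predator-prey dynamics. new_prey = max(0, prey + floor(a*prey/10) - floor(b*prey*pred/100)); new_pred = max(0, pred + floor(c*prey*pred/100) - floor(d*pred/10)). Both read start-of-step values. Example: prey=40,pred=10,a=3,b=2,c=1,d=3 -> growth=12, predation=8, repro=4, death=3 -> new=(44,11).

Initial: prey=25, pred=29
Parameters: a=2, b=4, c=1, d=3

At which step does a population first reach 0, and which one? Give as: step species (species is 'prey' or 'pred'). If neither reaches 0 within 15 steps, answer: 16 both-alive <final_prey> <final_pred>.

Answer: 2 prey

Derivation:
Step 1: prey: 25+5-29=1; pred: 29+7-8=28
Step 2: prey: 1+0-1=0; pred: 28+0-8=20
First extinction: prey at step 2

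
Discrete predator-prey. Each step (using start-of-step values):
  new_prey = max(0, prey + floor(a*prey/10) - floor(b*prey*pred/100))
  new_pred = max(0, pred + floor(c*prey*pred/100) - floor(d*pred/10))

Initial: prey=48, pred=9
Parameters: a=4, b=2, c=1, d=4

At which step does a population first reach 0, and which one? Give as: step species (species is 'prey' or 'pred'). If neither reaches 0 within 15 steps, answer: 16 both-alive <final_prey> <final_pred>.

Answer: 16 both-alive 1 3

Derivation:
Step 1: prey: 48+19-8=59; pred: 9+4-3=10
Step 2: prey: 59+23-11=71; pred: 10+5-4=11
Step 3: prey: 71+28-15=84; pred: 11+7-4=14
Step 4: prey: 84+33-23=94; pred: 14+11-5=20
Step 5: prey: 94+37-37=94; pred: 20+18-8=30
Step 6: prey: 94+37-56=75; pred: 30+28-12=46
Step 7: prey: 75+30-69=36; pred: 46+34-18=62
Step 8: prey: 36+14-44=6; pred: 62+22-24=60
Step 9: prey: 6+2-7=1; pred: 60+3-24=39
Step 10: prey: 1+0-0=1; pred: 39+0-15=24
Step 11: prey: 1+0-0=1; pred: 24+0-9=15
Step 12: prey: 1+0-0=1; pred: 15+0-6=9
Step 13: prey: 1+0-0=1; pred: 9+0-3=6
Step 14: prey: 1+0-0=1; pred: 6+0-2=4
Step 15: prey: 1+0-0=1; pred: 4+0-1=3
No extinction within 15 steps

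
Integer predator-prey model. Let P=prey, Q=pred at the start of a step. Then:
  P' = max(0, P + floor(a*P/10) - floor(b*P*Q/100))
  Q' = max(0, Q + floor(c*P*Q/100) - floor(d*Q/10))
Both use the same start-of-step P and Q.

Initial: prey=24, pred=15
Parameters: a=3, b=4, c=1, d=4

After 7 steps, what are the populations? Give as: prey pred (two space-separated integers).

Step 1: prey: 24+7-14=17; pred: 15+3-6=12
Step 2: prey: 17+5-8=14; pred: 12+2-4=10
Step 3: prey: 14+4-5=13; pred: 10+1-4=7
Step 4: prey: 13+3-3=13; pred: 7+0-2=5
Step 5: prey: 13+3-2=14; pred: 5+0-2=3
Step 6: prey: 14+4-1=17; pred: 3+0-1=2
Step 7: prey: 17+5-1=21; pred: 2+0-0=2

Answer: 21 2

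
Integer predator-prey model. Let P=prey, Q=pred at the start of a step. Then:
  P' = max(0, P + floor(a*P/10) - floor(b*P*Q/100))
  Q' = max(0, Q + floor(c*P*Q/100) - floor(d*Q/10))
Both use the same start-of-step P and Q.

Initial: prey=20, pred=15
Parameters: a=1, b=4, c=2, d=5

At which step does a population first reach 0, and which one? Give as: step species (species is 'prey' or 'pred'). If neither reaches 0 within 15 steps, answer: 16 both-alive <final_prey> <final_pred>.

Answer: 16 both-alive 4 1

Derivation:
Step 1: prey: 20+2-12=10; pred: 15+6-7=14
Step 2: prey: 10+1-5=6; pred: 14+2-7=9
Step 3: prey: 6+0-2=4; pred: 9+1-4=6
Step 4: prey: 4+0-0=4; pred: 6+0-3=3
Step 5: prey: 4+0-0=4; pred: 3+0-1=2
Step 6: prey: 4+0-0=4; pred: 2+0-1=1
Step 7: prey: 4+0-0=4; pred: 1+0-0=1
Steps 8-15: state stable at prey=4, pred=1 (no change)
No extinction within 15 steps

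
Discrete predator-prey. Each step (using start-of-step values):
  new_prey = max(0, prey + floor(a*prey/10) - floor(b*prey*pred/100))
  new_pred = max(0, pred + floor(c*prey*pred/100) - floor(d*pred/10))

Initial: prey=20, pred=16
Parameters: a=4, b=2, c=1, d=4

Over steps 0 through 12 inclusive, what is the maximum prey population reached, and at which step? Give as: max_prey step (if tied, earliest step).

Step 1: prey: 20+8-6=22; pred: 16+3-6=13
Step 2: prey: 22+8-5=25; pred: 13+2-5=10
Step 3: prey: 25+10-5=30; pred: 10+2-4=8
Step 4: prey: 30+12-4=38; pred: 8+2-3=7
Step 5: prey: 38+15-5=48; pred: 7+2-2=7
Step 6: prey: 48+19-6=61; pred: 7+3-2=8
Step 7: prey: 61+24-9=76; pred: 8+4-3=9
Step 8: prey: 76+30-13=93; pred: 9+6-3=12
Step 9: prey: 93+37-22=108; pred: 12+11-4=19
Step 10: prey: 108+43-41=110; pred: 19+20-7=32
Step 11: prey: 110+44-70=84; pred: 32+35-12=55
Step 12: prey: 84+33-92=25; pred: 55+46-22=79
Max prey = 110 at step 10

Answer: 110 10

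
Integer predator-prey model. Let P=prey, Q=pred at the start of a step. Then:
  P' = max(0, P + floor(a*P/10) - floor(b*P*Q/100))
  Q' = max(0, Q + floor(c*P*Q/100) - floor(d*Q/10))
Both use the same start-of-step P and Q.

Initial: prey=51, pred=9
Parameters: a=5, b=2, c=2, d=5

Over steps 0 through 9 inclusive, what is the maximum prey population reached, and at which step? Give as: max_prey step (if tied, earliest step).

Step 1: prey: 51+25-9=67; pred: 9+9-4=14
Step 2: prey: 67+33-18=82; pred: 14+18-7=25
Step 3: prey: 82+41-41=82; pred: 25+41-12=54
Step 4: prey: 82+41-88=35; pred: 54+88-27=115
Step 5: prey: 35+17-80=0; pred: 115+80-57=138
Step 6: prey: 0+0-0=0; pred: 138+0-69=69
Step 7: prey: 0+0-0=0; pred: 69+0-34=35
Step 8: prey: 0+0-0=0; pred: 35+0-17=18
Step 9: prey: 0+0-0=0; pred: 18+0-9=9
Max prey = 82 at step 2

Answer: 82 2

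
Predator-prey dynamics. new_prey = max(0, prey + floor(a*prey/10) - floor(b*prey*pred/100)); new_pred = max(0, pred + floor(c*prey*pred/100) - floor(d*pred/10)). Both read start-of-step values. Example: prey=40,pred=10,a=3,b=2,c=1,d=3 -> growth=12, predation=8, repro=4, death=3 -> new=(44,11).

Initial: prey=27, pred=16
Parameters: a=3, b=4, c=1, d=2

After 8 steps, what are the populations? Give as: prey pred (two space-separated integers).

Step 1: prey: 27+8-17=18; pred: 16+4-3=17
Step 2: prey: 18+5-12=11; pred: 17+3-3=17
Step 3: prey: 11+3-7=7; pred: 17+1-3=15
Step 4: prey: 7+2-4=5; pred: 15+1-3=13
Step 5: prey: 5+1-2=4; pred: 13+0-2=11
Step 6: prey: 4+1-1=4; pred: 11+0-2=9
Step 7: prey: 4+1-1=4; pred: 9+0-1=8
Step 8: prey: 4+1-1=4; pred: 8+0-1=7

Answer: 4 7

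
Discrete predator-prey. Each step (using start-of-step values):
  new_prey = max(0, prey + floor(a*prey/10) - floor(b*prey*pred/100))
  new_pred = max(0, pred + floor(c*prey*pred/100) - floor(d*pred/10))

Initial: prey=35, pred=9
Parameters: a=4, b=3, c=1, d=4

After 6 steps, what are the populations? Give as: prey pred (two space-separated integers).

Step 1: prey: 35+14-9=40; pred: 9+3-3=9
Step 2: prey: 40+16-10=46; pred: 9+3-3=9
Step 3: prey: 46+18-12=52; pred: 9+4-3=10
Step 4: prey: 52+20-15=57; pred: 10+5-4=11
Step 5: prey: 57+22-18=61; pred: 11+6-4=13
Step 6: prey: 61+24-23=62; pred: 13+7-5=15

Answer: 62 15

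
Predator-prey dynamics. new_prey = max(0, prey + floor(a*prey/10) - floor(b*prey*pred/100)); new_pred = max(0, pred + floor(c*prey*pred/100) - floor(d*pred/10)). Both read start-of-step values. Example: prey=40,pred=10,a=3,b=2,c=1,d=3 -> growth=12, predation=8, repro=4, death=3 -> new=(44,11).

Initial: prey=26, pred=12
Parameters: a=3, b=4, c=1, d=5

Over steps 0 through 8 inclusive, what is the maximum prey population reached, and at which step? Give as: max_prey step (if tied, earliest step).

Step 1: prey: 26+7-12=21; pred: 12+3-6=9
Step 2: prey: 21+6-7=20; pred: 9+1-4=6
Step 3: prey: 20+6-4=22; pred: 6+1-3=4
Step 4: prey: 22+6-3=25; pred: 4+0-2=2
Step 5: prey: 25+7-2=30; pred: 2+0-1=1
Step 6: prey: 30+9-1=38; pred: 1+0-0=1
Step 7: prey: 38+11-1=48; pred: 1+0-0=1
Step 8: prey: 48+14-1=61; pred: 1+0-0=1
Max prey = 61 at step 8

Answer: 61 8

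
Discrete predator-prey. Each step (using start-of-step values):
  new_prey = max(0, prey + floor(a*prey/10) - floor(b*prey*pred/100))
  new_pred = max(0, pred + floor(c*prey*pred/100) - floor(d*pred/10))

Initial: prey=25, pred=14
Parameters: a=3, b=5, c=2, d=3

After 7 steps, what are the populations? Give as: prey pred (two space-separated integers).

Answer: 2 5

Derivation:
Step 1: prey: 25+7-17=15; pred: 14+7-4=17
Step 2: prey: 15+4-12=7; pred: 17+5-5=17
Step 3: prey: 7+2-5=4; pred: 17+2-5=14
Step 4: prey: 4+1-2=3; pred: 14+1-4=11
Step 5: prey: 3+0-1=2; pred: 11+0-3=8
Step 6: prey: 2+0-0=2; pred: 8+0-2=6
Step 7: prey: 2+0-0=2; pred: 6+0-1=5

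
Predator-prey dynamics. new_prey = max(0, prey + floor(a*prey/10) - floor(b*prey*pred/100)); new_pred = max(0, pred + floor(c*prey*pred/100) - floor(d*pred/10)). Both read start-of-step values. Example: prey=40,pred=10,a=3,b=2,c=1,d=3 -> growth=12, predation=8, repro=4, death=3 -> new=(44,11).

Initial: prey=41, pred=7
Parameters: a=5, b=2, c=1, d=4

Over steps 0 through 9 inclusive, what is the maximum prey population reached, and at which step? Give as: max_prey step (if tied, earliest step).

Answer: 151 5

Derivation:
Step 1: prey: 41+20-5=56; pred: 7+2-2=7
Step 2: prey: 56+28-7=77; pred: 7+3-2=8
Step 3: prey: 77+38-12=103; pred: 8+6-3=11
Step 4: prey: 103+51-22=132; pred: 11+11-4=18
Step 5: prey: 132+66-47=151; pred: 18+23-7=34
Step 6: prey: 151+75-102=124; pred: 34+51-13=72
Step 7: prey: 124+62-178=8; pred: 72+89-28=133
Step 8: prey: 8+4-21=0; pred: 133+10-53=90
Step 9: prey: 0+0-0=0; pred: 90+0-36=54
Max prey = 151 at step 5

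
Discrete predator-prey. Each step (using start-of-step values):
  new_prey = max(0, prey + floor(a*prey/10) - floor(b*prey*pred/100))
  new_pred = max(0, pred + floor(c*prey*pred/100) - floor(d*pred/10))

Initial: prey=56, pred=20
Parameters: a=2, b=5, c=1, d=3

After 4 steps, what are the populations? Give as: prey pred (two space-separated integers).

Answer: 0 10

Derivation:
Step 1: prey: 56+11-56=11; pred: 20+11-6=25
Step 2: prey: 11+2-13=0; pred: 25+2-7=20
Step 3: prey: 0+0-0=0; pred: 20+0-6=14
Step 4: prey: 0+0-0=0; pred: 14+0-4=10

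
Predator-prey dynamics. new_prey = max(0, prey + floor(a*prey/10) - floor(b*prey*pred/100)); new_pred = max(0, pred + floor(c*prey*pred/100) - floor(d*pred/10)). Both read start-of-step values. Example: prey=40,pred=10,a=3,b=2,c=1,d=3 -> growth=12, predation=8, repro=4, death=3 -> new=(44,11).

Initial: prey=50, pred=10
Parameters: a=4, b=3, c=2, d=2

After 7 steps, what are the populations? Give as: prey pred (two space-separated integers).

Answer: 0 36

Derivation:
Step 1: prey: 50+20-15=55; pred: 10+10-2=18
Step 2: prey: 55+22-29=48; pred: 18+19-3=34
Step 3: prey: 48+19-48=19; pred: 34+32-6=60
Step 4: prey: 19+7-34=0; pred: 60+22-12=70
Step 5: prey: 0+0-0=0; pred: 70+0-14=56
Step 6: prey: 0+0-0=0; pred: 56+0-11=45
Step 7: prey: 0+0-0=0; pred: 45+0-9=36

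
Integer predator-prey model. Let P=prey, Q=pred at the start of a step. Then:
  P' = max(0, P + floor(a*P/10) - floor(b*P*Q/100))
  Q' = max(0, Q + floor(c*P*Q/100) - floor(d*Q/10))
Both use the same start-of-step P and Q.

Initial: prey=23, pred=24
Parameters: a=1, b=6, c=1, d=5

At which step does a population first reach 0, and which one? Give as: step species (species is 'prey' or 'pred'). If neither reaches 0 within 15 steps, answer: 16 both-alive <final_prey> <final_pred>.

Step 1: prey: 23+2-33=0; pred: 24+5-12=17
First extinction: prey at step 1

Answer: 1 prey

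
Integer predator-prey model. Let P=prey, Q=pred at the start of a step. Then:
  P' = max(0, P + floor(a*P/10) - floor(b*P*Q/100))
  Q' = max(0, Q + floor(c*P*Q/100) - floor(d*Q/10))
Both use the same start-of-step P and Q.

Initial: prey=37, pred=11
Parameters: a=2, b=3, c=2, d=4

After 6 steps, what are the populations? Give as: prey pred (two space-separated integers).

Step 1: prey: 37+7-12=32; pred: 11+8-4=15
Step 2: prey: 32+6-14=24; pred: 15+9-6=18
Step 3: prey: 24+4-12=16; pred: 18+8-7=19
Step 4: prey: 16+3-9=10; pred: 19+6-7=18
Step 5: prey: 10+2-5=7; pred: 18+3-7=14
Step 6: prey: 7+1-2=6; pred: 14+1-5=10

Answer: 6 10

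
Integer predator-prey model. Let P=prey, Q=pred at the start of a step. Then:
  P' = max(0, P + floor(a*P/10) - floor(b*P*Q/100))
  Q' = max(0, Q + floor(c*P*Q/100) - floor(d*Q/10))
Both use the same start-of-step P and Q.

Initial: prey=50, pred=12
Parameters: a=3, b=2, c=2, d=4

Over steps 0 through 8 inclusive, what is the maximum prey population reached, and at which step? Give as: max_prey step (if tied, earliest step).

Step 1: prey: 50+15-12=53; pred: 12+12-4=20
Step 2: prey: 53+15-21=47; pred: 20+21-8=33
Step 3: prey: 47+14-31=30; pred: 33+31-13=51
Step 4: prey: 30+9-30=9; pred: 51+30-20=61
Step 5: prey: 9+2-10=1; pred: 61+10-24=47
Step 6: prey: 1+0-0=1; pred: 47+0-18=29
Step 7: prey: 1+0-0=1; pred: 29+0-11=18
Step 8: prey: 1+0-0=1; pred: 18+0-7=11
Max prey = 53 at step 1

Answer: 53 1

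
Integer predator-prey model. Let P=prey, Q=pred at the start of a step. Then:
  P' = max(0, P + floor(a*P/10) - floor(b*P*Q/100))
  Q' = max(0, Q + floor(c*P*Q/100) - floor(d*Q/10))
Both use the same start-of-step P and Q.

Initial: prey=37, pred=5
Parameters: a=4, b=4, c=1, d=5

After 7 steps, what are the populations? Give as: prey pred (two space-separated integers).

Step 1: prey: 37+14-7=44; pred: 5+1-2=4
Step 2: prey: 44+17-7=54; pred: 4+1-2=3
Step 3: prey: 54+21-6=69; pred: 3+1-1=3
Step 4: prey: 69+27-8=88; pred: 3+2-1=4
Step 5: prey: 88+35-14=109; pred: 4+3-2=5
Step 6: prey: 109+43-21=131; pred: 5+5-2=8
Step 7: prey: 131+52-41=142; pred: 8+10-4=14

Answer: 142 14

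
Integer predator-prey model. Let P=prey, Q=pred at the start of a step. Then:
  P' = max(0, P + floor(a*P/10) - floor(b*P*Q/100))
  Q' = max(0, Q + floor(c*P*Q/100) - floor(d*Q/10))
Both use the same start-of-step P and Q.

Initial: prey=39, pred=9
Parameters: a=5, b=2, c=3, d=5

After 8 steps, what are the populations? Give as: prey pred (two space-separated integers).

Answer: 0 14

Derivation:
Step 1: prey: 39+19-7=51; pred: 9+10-4=15
Step 2: prey: 51+25-15=61; pred: 15+22-7=30
Step 3: prey: 61+30-36=55; pred: 30+54-15=69
Step 4: prey: 55+27-75=7; pred: 69+113-34=148
Step 5: prey: 7+3-20=0; pred: 148+31-74=105
Step 6: prey: 0+0-0=0; pred: 105+0-52=53
Step 7: prey: 0+0-0=0; pred: 53+0-26=27
Step 8: prey: 0+0-0=0; pred: 27+0-13=14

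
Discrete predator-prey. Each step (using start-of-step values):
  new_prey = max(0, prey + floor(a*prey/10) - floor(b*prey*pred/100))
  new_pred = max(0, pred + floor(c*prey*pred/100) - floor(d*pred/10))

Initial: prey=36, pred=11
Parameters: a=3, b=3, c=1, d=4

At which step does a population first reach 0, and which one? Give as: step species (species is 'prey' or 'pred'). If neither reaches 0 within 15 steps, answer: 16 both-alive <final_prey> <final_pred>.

Step 1: prey: 36+10-11=35; pred: 11+3-4=10
Step 2: prey: 35+10-10=35; pred: 10+3-4=9
Step 3: prey: 35+10-9=36; pred: 9+3-3=9
Step 4: prey: 36+10-9=37; pred: 9+3-3=9
Step 5: prey: 37+11-9=39; pred: 9+3-3=9
Step 6: prey: 39+11-10=40; pred: 9+3-3=9
Step 7: prey: 40+12-10=42; pred: 9+3-3=9
Step 8: prey: 42+12-11=43; pred: 9+3-3=9
Step 9: prey: 43+12-11=44; pred: 9+3-3=9
Step 10: prey: 44+13-11=46; pred: 9+3-3=9
Step 11: prey: 46+13-12=47; pred: 9+4-3=10
Step 12: prey: 47+14-14=47; pred: 10+4-4=10
Steps 13-15: state stable at prey=47, pred=10 (no change)
No extinction within 15 steps

Answer: 16 both-alive 47 10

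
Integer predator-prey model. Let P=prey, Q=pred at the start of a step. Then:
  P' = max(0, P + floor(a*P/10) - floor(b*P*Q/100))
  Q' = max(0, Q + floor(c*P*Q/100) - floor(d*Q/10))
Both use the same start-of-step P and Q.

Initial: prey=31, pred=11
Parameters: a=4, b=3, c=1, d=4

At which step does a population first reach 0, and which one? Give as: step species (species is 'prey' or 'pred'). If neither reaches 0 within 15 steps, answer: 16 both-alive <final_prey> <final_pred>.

Step 1: prey: 31+12-10=33; pred: 11+3-4=10
Step 2: prey: 33+13-9=37; pred: 10+3-4=9
Step 3: prey: 37+14-9=42; pred: 9+3-3=9
Step 4: prey: 42+16-11=47; pred: 9+3-3=9
Step 5: prey: 47+18-12=53; pred: 9+4-3=10
Step 6: prey: 53+21-15=59; pred: 10+5-4=11
Step 7: prey: 59+23-19=63; pred: 11+6-4=13
Step 8: prey: 63+25-24=64; pred: 13+8-5=16
Step 9: prey: 64+25-30=59; pred: 16+10-6=20
Step 10: prey: 59+23-35=47; pred: 20+11-8=23
Step 11: prey: 47+18-32=33; pred: 23+10-9=24
Step 12: prey: 33+13-23=23; pred: 24+7-9=22
Step 13: prey: 23+9-15=17; pred: 22+5-8=19
Step 14: prey: 17+6-9=14; pred: 19+3-7=15
Step 15: prey: 14+5-6=13; pred: 15+2-6=11
No extinction within 15 steps

Answer: 16 both-alive 13 11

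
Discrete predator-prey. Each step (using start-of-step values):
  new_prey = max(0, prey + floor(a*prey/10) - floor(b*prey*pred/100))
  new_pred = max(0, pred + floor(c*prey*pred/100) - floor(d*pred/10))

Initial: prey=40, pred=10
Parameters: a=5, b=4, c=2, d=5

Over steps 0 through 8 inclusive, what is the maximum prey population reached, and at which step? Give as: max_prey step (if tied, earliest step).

Step 1: prey: 40+20-16=44; pred: 10+8-5=13
Step 2: prey: 44+22-22=44; pred: 13+11-6=18
Step 3: prey: 44+22-31=35; pred: 18+15-9=24
Step 4: prey: 35+17-33=19; pred: 24+16-12=28
Step 5: prey: 19+9-21=7; pred: 28+10-14=24
Step 6: prey: 7+3-6=4; pred: 24+3-12=15
Step 7: prey: 4+2-2=4; pred: 15+1-7=9
Step 8: prey: 4+2-1=5; pred: 9+0-4=5
Max prey = 44 at step 1

Answer: 44 1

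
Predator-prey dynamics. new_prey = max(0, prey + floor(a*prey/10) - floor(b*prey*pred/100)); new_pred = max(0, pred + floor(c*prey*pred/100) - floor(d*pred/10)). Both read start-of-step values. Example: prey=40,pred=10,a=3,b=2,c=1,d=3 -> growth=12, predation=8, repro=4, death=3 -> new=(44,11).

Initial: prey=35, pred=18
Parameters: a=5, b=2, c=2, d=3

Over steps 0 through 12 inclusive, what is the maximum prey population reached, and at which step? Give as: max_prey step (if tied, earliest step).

Step 1: prey: 35+17-12=40; pred: 18+12-5=25
Step 2: prey: 40+20-20=40; pred: 25+20-7=38
Step 3: prey: 40+20-30=30; pred: 38+30-11=57
Step 4: prey: 30+15-34=11; pred: 57+34-17=74
Step 5: prey: 11+5-16=0; pred: 74+16-22=68
Step 6: prey: 0+0-0=0; pred: 68+0-20=48
Step 7: prey: 0+0-0=0; pred: 48+0-14=34
Step 8: prey: 0+0-0=0; pred: 34+0-10=24
Step 9: prey: 0+0-0=0; pred: 24+0-7=17
Step 10: prey: 0+0-0=0; pred: 17+0-5=12
Step 11: prey: 0+0-0=0; pred: 12+0-3=9
Step 12: prey: 0+0-0=0; pred: 9+0-2=7
Max prey = 40 at step 1

Answer: 40 1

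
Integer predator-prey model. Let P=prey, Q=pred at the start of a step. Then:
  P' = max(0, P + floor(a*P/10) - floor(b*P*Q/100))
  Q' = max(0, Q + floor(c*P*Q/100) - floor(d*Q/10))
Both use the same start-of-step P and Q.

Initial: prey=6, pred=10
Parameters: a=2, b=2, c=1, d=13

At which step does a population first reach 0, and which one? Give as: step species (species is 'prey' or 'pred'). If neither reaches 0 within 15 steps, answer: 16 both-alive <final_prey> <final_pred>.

Step 1: prey: 6+1-1=6; pred: 10+0-13=0
First extinction: pred at step 1

Answer: 1 pred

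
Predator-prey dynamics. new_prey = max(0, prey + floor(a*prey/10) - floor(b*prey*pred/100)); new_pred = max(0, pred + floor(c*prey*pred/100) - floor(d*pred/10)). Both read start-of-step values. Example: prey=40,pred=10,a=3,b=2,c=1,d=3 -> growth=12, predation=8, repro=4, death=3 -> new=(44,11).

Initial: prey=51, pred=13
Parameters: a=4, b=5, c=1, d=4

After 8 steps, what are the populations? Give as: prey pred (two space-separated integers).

Answer: 23 2

Derivation:
Step 1: prey: 51+20-33=38; pred: 13+6-5=14
Step 2: prey: 38+15-26=27; pred: 14+5-5=14
Step 3: prey: 27+10-18=19; pred: 14+3-5=12
Step 4: prey: 19+7-11=15; pred: 12+2-4=10
Step 5: prey: 15+6-7=14; pred: 10+1-4=7
Step 6: prey: 14+5-4=15; pred: 7+0-2=5
Step 7: prey: 15+6-3=18; pred: 5+0-2=3
Step 8: prey: 18+7-2=23; pred: 3+0-1=2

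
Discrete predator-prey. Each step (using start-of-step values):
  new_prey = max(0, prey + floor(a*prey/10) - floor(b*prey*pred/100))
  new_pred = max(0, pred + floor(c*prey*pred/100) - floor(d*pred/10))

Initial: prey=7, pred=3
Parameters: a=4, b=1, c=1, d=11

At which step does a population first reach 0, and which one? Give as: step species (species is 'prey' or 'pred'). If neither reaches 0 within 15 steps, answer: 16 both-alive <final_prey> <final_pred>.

Answer: 1 pred

Derivation:
Step 1: prey: 7+2-0=9; pred: 3+0-3=0
First extinction: pred at step 1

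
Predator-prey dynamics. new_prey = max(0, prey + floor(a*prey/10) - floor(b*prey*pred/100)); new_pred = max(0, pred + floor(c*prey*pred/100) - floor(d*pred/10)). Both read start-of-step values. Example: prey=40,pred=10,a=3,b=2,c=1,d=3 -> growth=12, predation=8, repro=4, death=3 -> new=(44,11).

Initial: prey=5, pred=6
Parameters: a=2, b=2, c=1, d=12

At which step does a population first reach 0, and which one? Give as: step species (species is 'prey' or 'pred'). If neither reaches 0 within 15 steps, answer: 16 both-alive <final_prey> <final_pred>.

Step 1: prey: 5+1-0=6; pred: 6+0-7=0
First extinction: pred at step 1

Answer: 1 pred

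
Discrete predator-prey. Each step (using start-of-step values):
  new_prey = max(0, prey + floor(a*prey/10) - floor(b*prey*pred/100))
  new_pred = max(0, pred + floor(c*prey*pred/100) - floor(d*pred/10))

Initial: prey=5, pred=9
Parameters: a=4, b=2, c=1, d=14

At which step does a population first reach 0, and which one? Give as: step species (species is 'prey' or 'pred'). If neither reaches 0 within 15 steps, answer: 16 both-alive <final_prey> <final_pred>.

Step 1: prey: 5+2-0=7; pred: 9+0-12=0
First extinction: pred at step 1

Answer: 1 pred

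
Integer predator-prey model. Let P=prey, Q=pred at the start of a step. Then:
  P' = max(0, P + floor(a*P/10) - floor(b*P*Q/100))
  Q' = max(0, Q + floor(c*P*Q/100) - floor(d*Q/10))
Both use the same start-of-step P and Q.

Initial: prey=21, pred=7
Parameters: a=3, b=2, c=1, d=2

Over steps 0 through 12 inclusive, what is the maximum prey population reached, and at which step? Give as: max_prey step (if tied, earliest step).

Answer: 47 7

Derivation:
Step 1: prey: 21+6-2=25; pred: 7+1-1=7
Step 2: prey: 25+7-3=29; pred: 7+1-1=7
Step 3: prey: 29+8-4=33; pred: 7+2-1=8
Step 4: prey: 33+9-5=37; pred: 8+2-1=9
Step 5: prey: 37+11-6=42; pred: 9+3-1=11
Step 6: prey: 42+12-9=45; pred: 11+4-2=13
Step 7: prey: 45+13-11=47; pred: 13+5-2=16
Step 8: prey: 47+14-15=46; pred: 16+7-3=20
Step 9: prey: 46+13-18=41; pred: 20+9-4=25
Step 10: prey: 41+12-20=33; pred: 25+10-5=30
Step 11: prey: 33+9-19=23; pred: 30+9-6=33
Step 12: prey: 23+6-15=14; pred: 33+7-6=34
Max prey = 47 at step 7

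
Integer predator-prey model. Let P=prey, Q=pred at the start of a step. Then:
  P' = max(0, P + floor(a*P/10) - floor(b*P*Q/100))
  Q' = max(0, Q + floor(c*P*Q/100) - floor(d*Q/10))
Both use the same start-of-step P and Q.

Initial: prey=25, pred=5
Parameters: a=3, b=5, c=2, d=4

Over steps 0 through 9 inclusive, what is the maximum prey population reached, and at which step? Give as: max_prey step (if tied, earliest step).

Step 1: prey: 25+7-6=26; pred: 5+2-2=5
Step 2: prey: 26+7-6=27; pred: 5+2-2=5
Step 3: prey: 27+8-6=29; pred: 5+2-2=5
Step 4: prey: 29+8-7=30; pred: 5+2-2=5
Step 5: prey: 30+9-7=32; pred: 5+3-2=6
Step 6: prey: 32+9-9=32; pred: 6+3-2=7
Step 7: prey: 32+9-11=30; pred: 7+4-2=9
Step 8: prey: 30+9-13=26; pred: 9+5-3=11
Step 9: prey: 26+7-14=19; pred: 11+5-4=12
Max prey = 32 at step 5

Answer: 32 5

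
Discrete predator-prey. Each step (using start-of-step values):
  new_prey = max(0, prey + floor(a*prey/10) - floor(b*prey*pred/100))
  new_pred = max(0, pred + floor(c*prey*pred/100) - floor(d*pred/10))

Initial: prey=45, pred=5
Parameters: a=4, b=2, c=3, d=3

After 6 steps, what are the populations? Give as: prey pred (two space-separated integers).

Answer: 0 100

Derivation:
Step 1: prey: 45+18-4=59; pred: 5+6-1=10
Step 2: prey: 59+23-11=71; pred: 10+17-3=24
Step 3: prey: 71+28-34=65; pred: 24+51-7=68
Step 4: prey: 65+26-88=3; pred: 68+132-20=180
Step 5: prey: 3+1-10=0; pred: 180+16-54=142
Step 6: prey: 0+0-0=0; pred: 142+0-42=100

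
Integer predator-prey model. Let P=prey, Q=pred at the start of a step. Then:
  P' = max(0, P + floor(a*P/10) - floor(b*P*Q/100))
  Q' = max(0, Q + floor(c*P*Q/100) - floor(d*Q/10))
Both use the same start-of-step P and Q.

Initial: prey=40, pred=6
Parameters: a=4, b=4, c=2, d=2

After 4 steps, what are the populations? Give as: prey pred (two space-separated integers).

Answer: 10 43

Derivation:
Step 1: prey: 40+16-9=47; pred: 6+4-1=9
Step 2: prey: 47+18-16=49; pred: 9+8-1=16
Step 3: prey: 49+19-31=37; pred: 16+15-3=28
Step 4: prey: 37+14-41=10; pred: 28+20-5=43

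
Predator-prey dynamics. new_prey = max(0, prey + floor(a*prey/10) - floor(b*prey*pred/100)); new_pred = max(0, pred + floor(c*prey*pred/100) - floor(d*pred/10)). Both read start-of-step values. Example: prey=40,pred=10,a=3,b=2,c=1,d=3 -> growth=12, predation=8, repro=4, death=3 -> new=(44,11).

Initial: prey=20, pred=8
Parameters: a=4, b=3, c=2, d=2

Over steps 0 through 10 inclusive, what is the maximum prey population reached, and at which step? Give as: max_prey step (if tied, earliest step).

Answer: 27 3

Derivation:
Step 1: prey: 20+8-4=24; pred: 8+3-1=10
Step 2: prey: 24+9-7=26; pred: 10+4-2=12
Step 3: prey: 26+10-9=27; pred: 12+6-2=16
Step 4: prey: 27+10-12=25; pred: 16+8-3=21
Step 5: prey: 25+10-15=20; pred: 21+10-4=27
Step 6: prey: 20+8-16=12; pred: 27+10-5=32
Step 7: prey: 12+4-11=5; pred: 32+7-6=33
Step 8: prey: 5+2-4=3; pred: 33+3-6=30
Step 9: prey: 3+1-2=2; pred: 30+1-6=25
Step 10: prey: 2+0-1=1; pred: 25+1-5=21
Max prey = 27 at step 3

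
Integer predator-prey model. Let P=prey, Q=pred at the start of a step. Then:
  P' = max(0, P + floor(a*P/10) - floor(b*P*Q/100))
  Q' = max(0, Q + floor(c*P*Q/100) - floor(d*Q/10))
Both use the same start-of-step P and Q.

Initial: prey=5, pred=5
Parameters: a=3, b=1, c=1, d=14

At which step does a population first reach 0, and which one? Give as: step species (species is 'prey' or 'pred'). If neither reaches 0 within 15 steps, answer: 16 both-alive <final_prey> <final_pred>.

Answer: 1 pred

Derivation:
Step 1: prey: 5+1-0=6; pred: 5+0-7=0
First extinction: pred at step 1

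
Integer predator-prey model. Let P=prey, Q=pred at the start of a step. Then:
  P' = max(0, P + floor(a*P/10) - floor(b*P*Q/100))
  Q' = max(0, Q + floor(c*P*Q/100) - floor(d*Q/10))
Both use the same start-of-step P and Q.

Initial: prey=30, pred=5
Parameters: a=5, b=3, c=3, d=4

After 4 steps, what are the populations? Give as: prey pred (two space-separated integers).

Step 1: prey: 30+15-4=41; pred: 5+4-2=7
Step 2: prey: 41+20-8=53; pred: 7+8-2=13
Step 3: prey: 53+26-20=59; pred: 13+20-5=28
Step 4: prey: 59+29-49=39; pred: 28+49-11=66

Answer: 39 66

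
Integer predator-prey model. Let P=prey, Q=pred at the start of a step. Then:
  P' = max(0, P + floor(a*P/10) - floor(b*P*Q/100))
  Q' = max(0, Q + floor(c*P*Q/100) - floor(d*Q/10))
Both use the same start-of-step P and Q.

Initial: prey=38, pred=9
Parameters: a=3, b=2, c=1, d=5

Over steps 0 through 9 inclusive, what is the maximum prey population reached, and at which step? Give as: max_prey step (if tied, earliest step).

Step 1: prey: 38+11-6=43; pred: 9+3-4=8
Step 2: prey: 43+12-6=49; pred: 8+3-4=7
Step 3: prey: 49+14-6=57; pred: 7+3-3=7
Step 4: prey: 57+17-7=67; pred: 7+3-3=7
Step 5: prey: 67+20-9=78; pred: 7+4-3=8
Step 6: prey: 78+23-12=89; pred: 8+6-4=10
Step 7: prey: 89+26-17=98; pred: 10+8-5=13
Step 8: prey: 98+29-25=102; pred: 13+12-6=19
Step 9: prey: 102+30-38=94; pred: 19+19-9=29
Max prey = 102 at step 8

Answer: 102 8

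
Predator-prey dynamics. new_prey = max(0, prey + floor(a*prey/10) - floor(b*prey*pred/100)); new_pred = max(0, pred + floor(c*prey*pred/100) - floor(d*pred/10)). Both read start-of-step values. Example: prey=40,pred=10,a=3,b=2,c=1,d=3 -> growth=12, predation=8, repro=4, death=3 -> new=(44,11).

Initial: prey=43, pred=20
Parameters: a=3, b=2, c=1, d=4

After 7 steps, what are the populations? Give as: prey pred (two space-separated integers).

Step 1: prey: 43+12-17=38; pred: 20+8-8=20
Step 2: prey: 38+11-15=34; pred: 20+7-8=19
Step 3: prey: 34+10-12=32; pred: 19+6-7=18
Step 4: prey: 32+9-11=30; pred: 18+5-7=16
Step 5: prey: 30+9-9=30; pred: 16+4-6=14
Step 6: prey: 30+9-8=31; pred: 14+4-5=13
Step 7: prey: 31+9-8=32; pred: 13+4-5=12

Answer: 32 12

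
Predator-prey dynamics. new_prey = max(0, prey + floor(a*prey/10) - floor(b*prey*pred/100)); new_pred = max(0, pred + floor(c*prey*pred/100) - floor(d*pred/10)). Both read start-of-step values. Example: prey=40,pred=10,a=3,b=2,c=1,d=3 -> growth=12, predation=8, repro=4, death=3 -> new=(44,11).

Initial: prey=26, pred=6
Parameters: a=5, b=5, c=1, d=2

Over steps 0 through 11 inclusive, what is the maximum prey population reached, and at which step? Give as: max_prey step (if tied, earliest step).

Step 1: prey: 26+13-7=32; pred: 6+1-1=6
Step 2: prey: 32+16-9=39; pred: 6+1-1=6
Step 3: prey: 39+19-11=47; pred: 6+2-1=7
Step 4: prey: 47+23-16=54; pred: 7+3-1=9
Step 5: prey: 54+27-24=57; pred: 9+4-1=12
Step 6: prey: 57+28-34=51; pred: 12+6-2=16
Step 7: prey: 51+25-40=36; pred: 16+8-3=21
Step 8: prey: 36+18-37=17; pred: 21+7-4=24
Step 9: prey: 17+8-20=5; pred: 24+4-4=24
Step 10: prey: 5+2-6=1; pred: 24+1-4=21
Step 11: prey: 1+0-1=0; pred: 21+0-4=17
Max prey = 57 at step 5

Answer: 57 5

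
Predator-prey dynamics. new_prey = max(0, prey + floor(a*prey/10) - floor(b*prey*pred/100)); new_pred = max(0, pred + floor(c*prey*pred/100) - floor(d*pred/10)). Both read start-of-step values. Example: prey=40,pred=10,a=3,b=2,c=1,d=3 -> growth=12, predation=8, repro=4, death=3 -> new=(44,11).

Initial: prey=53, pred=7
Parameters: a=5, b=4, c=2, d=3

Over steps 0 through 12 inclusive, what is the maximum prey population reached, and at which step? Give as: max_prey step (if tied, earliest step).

Step 1: prey: 53+26-14=65; pred: 7+7-2=12
Step 2: prey: 65+32-31=66; pred: 12+15-3=24
Step 3: prey: 66+33-63=36; pred: 24+31-7=48
Step 4: prey: 36+18-69=0; pred: 48+34-14=68
Step 5: prey: 0+0-0=0; pred: 68+0-20=48
Step 6: prey: 0+0-0=0; pred: 48+0-14=34
Step 7: prey: 0+0-0=0; pred: 34+0-10=24
Step 8: prey: 0+0-0=0; pred: 24+0-7=17
Step 9: prey: 0+0-0=0; pred: 17+0-5=12
Step 10: prey: 0+0-0=0; pred: 12+0-3=9
Step 11: prey: 0+0-0=0; pred: 9+0-2=7
Step 12: prey: 0+0-0=0; pred: 7+0-2=5
Max prey = 66 at step 2

Answer: 66 2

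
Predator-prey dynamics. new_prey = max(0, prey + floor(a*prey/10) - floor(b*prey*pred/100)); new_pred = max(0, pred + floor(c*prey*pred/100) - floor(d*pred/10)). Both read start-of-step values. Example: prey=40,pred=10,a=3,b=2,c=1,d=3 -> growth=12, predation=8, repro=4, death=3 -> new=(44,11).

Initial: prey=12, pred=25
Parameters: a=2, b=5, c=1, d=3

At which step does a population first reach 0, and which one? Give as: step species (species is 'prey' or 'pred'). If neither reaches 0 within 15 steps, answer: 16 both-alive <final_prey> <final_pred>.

Answer: 1 prey

Derivation:
Step 1: prey: 12+2-15=0; pred: 25+3-7=21
First extinction: prey at step 1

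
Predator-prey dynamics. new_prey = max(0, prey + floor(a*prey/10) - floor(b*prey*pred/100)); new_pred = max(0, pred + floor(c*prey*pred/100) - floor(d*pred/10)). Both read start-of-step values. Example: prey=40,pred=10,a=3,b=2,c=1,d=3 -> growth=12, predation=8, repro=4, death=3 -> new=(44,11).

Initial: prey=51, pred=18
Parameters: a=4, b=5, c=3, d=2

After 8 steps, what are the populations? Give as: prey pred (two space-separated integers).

Step 1: prey: 51+20-45=26; pred: 18+27-3=42
Step 2: prey: 26+10-54=0; pred: 42+32-8=66
Step 3: prey: 0+0-0=0; pred: 66+0-13=53
Step 4: prey: 0+0-0=0; pred: 53+0-10=43
Step 5: prey: 0+0-0=0; pred: 43+0-8=35
Step 6: prey: 0+0-0=0; pred: 35+0-7=28
Step 7: prey: 0+0-0=0; pred: 28+0-5=23
Step 8: prey: 0+0-0=0; pred: 23+0-4=19

Answer: 0 19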